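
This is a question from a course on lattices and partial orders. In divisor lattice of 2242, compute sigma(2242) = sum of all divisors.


sigma(n) = sum of divisors.
Divisors of 2242: [1, 2, 19, 38, 59, 118, 1121, 2242]
Sum = 3600


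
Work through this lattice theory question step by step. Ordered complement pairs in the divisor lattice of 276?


Complement pair (a,b): a meet b = bottom, a join b = top.
Here: gcd(a,b)=1 and lcm(a,b)=276, i.e. a*b=276 with a,b coprime.
Pairs found: (1,276), (3,92), (4,69), (12,23), ... (4 more)
Total ordered pairs: 8


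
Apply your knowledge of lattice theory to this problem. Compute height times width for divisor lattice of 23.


Height = length of longest chain minus 1; width = size of largest antichain.
A maximum chain: 1 | 23  (height 1).
A maximum antichain: {1}  (width 1).
Product = 1 * 1 = 1


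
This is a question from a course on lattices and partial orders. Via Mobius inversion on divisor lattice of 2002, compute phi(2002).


phi(n) = n * prod_{p|n} (1 - 1/p).
Prime divisors of 2002: [2, 7, 11, 13]
phi(2002) = 2002 * (1 - 1/2) * (1 - 1/7) * (1 - 1/11) * (1 - 1/13)
phi(2002) = 720


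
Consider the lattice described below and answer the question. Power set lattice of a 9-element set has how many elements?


Power set = 2^n.
2^9 = 512


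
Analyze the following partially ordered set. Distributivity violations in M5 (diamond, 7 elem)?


Distributive law: a ^ (b v c) = (a ^ b) v (a ^ c).
Check all 7^3 = 343 ordered triples (a,b,c).
  e.g. a=a1, b=a2, c=a3: lhs=a1 != rhs=0
  e.g. a=a1, b=a2, c=a4: lhs=a1 != rhs=0
Total violating triples: 60


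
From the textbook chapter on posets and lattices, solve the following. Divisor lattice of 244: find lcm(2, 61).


In a divisor lattice, join = lcm (least common multiple).
gcd(2,61) = 1
lcm(2,61) = 2*61/gcd = 122/1 = 122


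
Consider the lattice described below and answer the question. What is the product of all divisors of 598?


Divisors of 598: [1, 2, 13, 23, 26, 46, 299, 598]
Product = n^(d(n)/2) = 598^(8/2)
Product = 127880620816


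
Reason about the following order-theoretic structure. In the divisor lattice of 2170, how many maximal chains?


A maximal chain goes from the minimum element to a maximal element via cover relations.
Counting all min-to-max paths in the cover graph.
Total maximal chains: 24


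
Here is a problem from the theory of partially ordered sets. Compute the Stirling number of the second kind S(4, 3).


S(n,k) = k*S(n-1,k) + S(n-1,k-1).
S(3,3) = 1, S(3,2) = 3
S(4,3) = 3*1 + 3 = 3 + 3
S(4,3) = 6


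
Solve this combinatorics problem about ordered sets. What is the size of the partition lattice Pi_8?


B(n) = number of set partitions of an n-element set.
B(n) satisfies the recurrence: B(n+1) = sum_k C(n,k)*B(k).
B(8) = 4140


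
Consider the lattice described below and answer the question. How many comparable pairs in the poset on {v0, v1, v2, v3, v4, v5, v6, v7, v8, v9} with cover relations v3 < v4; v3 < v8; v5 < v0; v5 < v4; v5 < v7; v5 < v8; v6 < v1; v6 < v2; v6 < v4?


A comparable pair {a,b} has a < b or b < a in the order.
Count unordered pairs where one element is strictly below the other.
Examples: {v0,v5}, {v1,v6}, {v2,v6}, {v3,v4}, ...
Total comparable pairs: 9


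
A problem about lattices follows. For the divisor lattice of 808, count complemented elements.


An element a is complemented if some b has a meet b = bottom, a join b = top.
a is complemented iff gcd(a, n/a)=1, i.e. a is a unitary divisor of 808.
Complemented elements: 1, 8, 101, 808
Count: 4


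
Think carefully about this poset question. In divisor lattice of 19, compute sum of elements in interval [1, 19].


Interval [1,19] in divisors of 19: [1, 19]
Sum = 20


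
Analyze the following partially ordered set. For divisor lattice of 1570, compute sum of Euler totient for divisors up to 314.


Divisors of 1570 up to 314: [1, 2, 5, 10, 157, 314]
phi values: [1, 1, 4, 4, 156, 156]
Sum = 322


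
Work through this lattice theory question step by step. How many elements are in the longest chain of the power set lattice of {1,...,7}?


A chain is a totally ordered subset; we count the number of elements in a maximum chain.
Compute, for each element x, the size of the longest chain ending at x:
  {}: 1
  {1}: 2
  {2}: 2
  {3}: 2
  {4}: 2
  {5}: 2
  ...
A maximum chain: {} < {1} < {1,2} < {1,2,3} < {1,2,3,4} < {1,2,3,4,5} < {1,2,3,4,5,6} < {1,2,3,4,5,6,7}
Number of elements in the longest chain: 8


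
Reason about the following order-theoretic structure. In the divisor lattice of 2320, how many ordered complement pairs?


Complement pair (a,b): a meet b = bottom, a join b = top.
Here: gcd(a,b)=1 and lcm(a,b)=2320, i.e. a*b=2320 with a,b coprime.
Pairs found: (1,2320), (5,464), (16,145), (29,80), ... (4 more)
Total ordered pairs: 8


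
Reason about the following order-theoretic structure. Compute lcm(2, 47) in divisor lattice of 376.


In a divisor lattice, join = lcm (least common multiple).
gcd(2,47) = 1
lcm(2,47) = 2*47/gcd = 94/1 = 94


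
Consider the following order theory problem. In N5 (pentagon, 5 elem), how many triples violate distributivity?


Distributive law: a ^ (b v c) = (a ^ b) v (a ^ c).
Check all 5^3 = 125 ordered triples (a,b,c).
  e.g. a=b, b=a, c=c: lhs=b != rhs=a
  e.g. a=b, b=c, c=a: lhs=b != rhs=a
Total violating triples: 2


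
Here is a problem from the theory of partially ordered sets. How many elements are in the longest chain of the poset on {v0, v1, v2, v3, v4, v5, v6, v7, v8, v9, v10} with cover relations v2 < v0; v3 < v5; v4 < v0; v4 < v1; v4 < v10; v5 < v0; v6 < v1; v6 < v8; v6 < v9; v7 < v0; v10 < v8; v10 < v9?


A chain is a totally ordered subset; we count the number of elements in a maximum chain.
Compute, for each element x, the size of the longest chain ending at x:
  v2: 1
  v3: 1
  v4: 1
  v6: 1
  v7: 1
  v5: 2
  ...
A maximum chain: v3 < v5 < v0
Number of elements in the longest chain: 3


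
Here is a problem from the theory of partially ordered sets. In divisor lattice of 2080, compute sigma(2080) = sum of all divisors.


sigma(n) = sum of divisors.
Divisors of 2080: [1, 2, 4, 5, 8, 10, 13, 16, 20, 26, 32, 40, 52, 65, 80, 104, 130, 160, 208, 260, 416, 520, 1040, 2080]
Sum = 5292


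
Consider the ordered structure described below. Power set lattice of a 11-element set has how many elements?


Power set = 2^n.
2^11 = 2048


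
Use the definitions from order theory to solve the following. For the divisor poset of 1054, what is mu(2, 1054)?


In a divisor lattice, mu(a,b) = mu(b/a) where mu is the classical Mobius function.
b/a = 1054/2 = 527
Prime factorization of 527: primes [17, 31]
527 is squarefree with 2 prime factor(s), so mu(527) = (-1)^2 = 1


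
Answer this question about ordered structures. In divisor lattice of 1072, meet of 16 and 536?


In a divisor lattice, meet = gcd (greatest common divisor).
By Euclidean algorithm or factoring: gcd(16,536) = 8


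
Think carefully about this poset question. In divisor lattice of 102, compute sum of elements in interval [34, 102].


Interval [34,102] in divisors of 102: [34, 102]
Sum = 136


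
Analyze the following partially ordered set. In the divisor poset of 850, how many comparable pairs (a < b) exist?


A comparable pair {a,b} has a < b or b < a in the order.
Count unordered pairs where one element is strictly below the other.
Examples: {1,2}, {1,5}, {1,10}, {1,17}, ...
Total comparable pairs: 42


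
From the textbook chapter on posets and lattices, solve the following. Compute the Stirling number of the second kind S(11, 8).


S(n,k) = k*S(n-1,k) + S(n-1,k-1).
S(10,8) = 750, S(10,7) = 5880
S(11,8) = 8*750 + 5880 = 6000 + 5880
S(11,8) = 11880


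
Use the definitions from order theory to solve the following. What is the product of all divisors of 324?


Divisors of 324: [1, 2, 3, 4, 6, 9, 12, 18, 27, 36, 54, 81, 108, 162, 324]
Product = n^(d(n)/2) = 324^(15/2)
Product = 6746640616477458432


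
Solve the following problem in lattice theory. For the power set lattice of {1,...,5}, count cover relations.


A cover relation a -< b holds when a < b with no c strictly between.
Cover relations:
  {} -< {1}
  {} -< {2}
  {} -< {3}
  {} -< {4}
  {} -< {5}
  {1} -< {1,2}
  {1} -< {1,3}
  {1} -< {1,4}
  ...72 more
Total: 80


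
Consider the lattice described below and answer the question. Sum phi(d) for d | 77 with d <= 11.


Divisors of 77 up to 11: [1, 7, 11]
phi values: [1, 6, 10]
Sum = 17


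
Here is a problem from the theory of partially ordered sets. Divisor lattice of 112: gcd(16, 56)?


Meet=gcd.
gcd(16,56)=8


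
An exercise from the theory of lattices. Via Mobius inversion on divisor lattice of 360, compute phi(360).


phi(n) = n * prod_{p|n} (1 - 1/p).
Prime divisors of 360: [2, 3, 5]
phi(360) = 360 * (1 - 1/2) * (1 - 1/3) * (1 - 1/5)
phi(360) = 96


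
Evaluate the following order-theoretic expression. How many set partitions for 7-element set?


B(n) = number of set partitions of an n-element set.
B(n) satisfies the recurrence: B(n+1) = sum_k C(n,k)*B(k).
B(7) = 877


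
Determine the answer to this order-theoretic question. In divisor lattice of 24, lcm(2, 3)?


Join=lcm.
gcd(2,3)=1
lcm=6


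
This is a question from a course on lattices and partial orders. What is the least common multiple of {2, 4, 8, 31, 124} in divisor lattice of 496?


In a divisor lattice, join = lcm (least common multiple).
Compute lcm iteratively: start with first element, then lcm(current, next).
Elements: [2, 4, 8, 31, 124]
lcm(2,4) = 4
lcm(4,8) = 8
lcm(8,31) = 248
lcm(248,124) = 248
Final lcm = 248


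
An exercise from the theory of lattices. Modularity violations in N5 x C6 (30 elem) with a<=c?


Modular law: if a <= c then a v (b ^ c) = (a v b) ^ c.
Check all triples (a,b,c) with a <= c among 30 elements.
  e.g. a=(a,0), b=(c,0), c=(b,0): lhs=(a,0) != rhs=(b,0)
  e.g. a=(a,0), b=(c,1), c=(b,0): lhs=(a,0) != rhs=(b,0)
Total violating triples: 126


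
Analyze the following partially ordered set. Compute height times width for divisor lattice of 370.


Height = length of longest chain minus 1; width = size of largest antichain.
A maximum chain: 1 | 37 | 185 | 370  (height 3).
A maximum antichain: {2, 5, 37}  (width 3).
Product = 3 * 3 = 9


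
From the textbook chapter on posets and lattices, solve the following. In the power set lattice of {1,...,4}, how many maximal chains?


A maximal chain goes from the minimum element to a maximal element via cover relations.
Counting all min-to-max paths in the cover graph.
Total maximal chains: 24


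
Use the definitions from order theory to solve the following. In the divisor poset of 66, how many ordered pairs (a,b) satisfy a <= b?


The order relation is {(a,b) : a <= b}, reflexive so it includes (a,a).
Examples: (1,1), (1,11), (1,2), (1,22), (1,3), ...
Total ordered pairs: 27


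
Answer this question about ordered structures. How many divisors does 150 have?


Divisors of 150: [1, 2, 3, 5, 6, 10, 15, 25, 30, 50, 75, 150]
Count: 12


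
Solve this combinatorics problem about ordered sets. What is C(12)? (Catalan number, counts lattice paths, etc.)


C(n) = C(2n, n) / (n+1).
C(24, 12) = 2704156
C(12) = 2704156 / 13 = 208012


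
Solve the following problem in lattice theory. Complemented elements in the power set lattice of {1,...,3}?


An element a is complemented if some b has a meet b = bottom, a join b = top.
every subset A has complement S\A, so all elements are complemented.
Complemented elements: {}, {1}, {2}, {3}, {1,2}, {1,3}, ... (2 more)
Count: 8


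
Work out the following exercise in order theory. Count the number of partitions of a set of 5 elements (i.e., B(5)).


B(n) = number of set partitions of an n-element set.
B(n) satisfies the recurrence: B(n+1) = sum_k C(n,k)*B(k).
B(5) = 52


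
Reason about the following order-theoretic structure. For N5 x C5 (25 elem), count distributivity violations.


Distributive law: a ^ (b v c) = (a ^ b) v (a ^ c).
Check all 25^3 = 15625 ordered triples (a,b,c).
  e.g. a=(b,0), b=(a,0), c=(c,0): lhs=(b,0) != rhs=(a,0)
  e.g. a=(b,0), b=(a,0), c=(c,1): lhs=(b,0) != rhs=(a,0)
Total violating triples: 250


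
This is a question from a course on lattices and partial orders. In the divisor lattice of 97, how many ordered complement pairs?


Complement pair (a,b): a meet b = bottom, a join b = top.
Here: gcd(a,b)=1 and lcm(a,b)=97, i.e. a*b=97 with a,b coprime.
Pairs found: (1,97), (97,1)
Total ordered pairs: 2


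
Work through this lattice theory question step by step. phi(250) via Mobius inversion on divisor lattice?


phi(n) = n * prod_{p|n} (1 - 1/p).
Prime divisors of 250: [2, 5]
phi(250) = 250 * (1 - 1/2) * (1 - 1/5)
phi(250) = 100


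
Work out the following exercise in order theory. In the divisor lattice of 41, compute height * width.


Height = length of longest chain minus 1; width = size of largest antichain.
A maximum chain: 1 | 41  (height 1).
A maximum antichain: {1}  (width 1).
Product = 1 * 1 = 1


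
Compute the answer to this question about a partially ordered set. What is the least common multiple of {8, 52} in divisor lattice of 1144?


In a divisor lattice, join = lcm (least common multiple).
Compute lcm iteratively: start with first element, then lcm(current, next).
Elements: [8, 52]
lcm(8,52) = 104
Final lcm = 104


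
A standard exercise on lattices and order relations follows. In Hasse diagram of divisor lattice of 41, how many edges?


A cover relation a -< b holds when a < b with no c strictly between.
Cover relations:
  1 -< 41
Total: 1


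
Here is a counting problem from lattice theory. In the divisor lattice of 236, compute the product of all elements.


Divisors of 236: [1, 2, 4, 59, 118, 236]
Product = n^(d(n)/2) = 236^(6/2)
Product = 13144256


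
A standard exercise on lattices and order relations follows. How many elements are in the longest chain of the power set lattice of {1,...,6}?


A chain is a totally ordered subset; we count the number of elements in a maximum chain.
Compute, for each element x, the size of the longest chain ending at x:
  {}: 1
  {1}: 2
  {2}: 2
  {3}: 2
  {4}: 2
  {5}: 2
  ...
A maximum chain: {} < {1} < {1,2} < {1,2,3} < {1,2,3,4} < {1,2,3,4,5} < {1,2,3,4,5,6}
Number of elements in the longest chain: 7


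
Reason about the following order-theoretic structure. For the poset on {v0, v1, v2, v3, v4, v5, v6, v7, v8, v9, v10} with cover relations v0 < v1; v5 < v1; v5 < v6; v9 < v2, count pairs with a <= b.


The order relation is {(a,b) : a <= b}, reflexive so it includes (a,a).
Examples: (v0,v0), (v0,v1), (v1,v1), (v10,v10), (v2,v2), ...
Total ordered pairs: 15


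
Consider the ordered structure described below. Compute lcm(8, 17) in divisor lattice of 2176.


In a divisor lattice, join = lcm (least common multiple).
gcd(8,17) = 1
lcm(8,17) = 8*17/gcd = 136/1 = 136


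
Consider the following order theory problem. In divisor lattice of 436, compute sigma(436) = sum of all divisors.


sigma(n) = sum of divisors.
Divisors of 436: [1, 2, 4, 109, 218, 436]
Sum = 770


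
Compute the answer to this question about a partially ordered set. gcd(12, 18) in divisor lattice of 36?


Meet=gcd.
gcd(12,18)=6


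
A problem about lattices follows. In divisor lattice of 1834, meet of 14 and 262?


In a divisor lattice, meet = gcd (greatest common divisor).
By Euclidean algorithm or factoring: gcd(14,262) = 2


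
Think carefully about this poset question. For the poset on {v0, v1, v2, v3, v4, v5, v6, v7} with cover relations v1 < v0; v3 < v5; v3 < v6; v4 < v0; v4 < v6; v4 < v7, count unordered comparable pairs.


A comparable pair {a,b} has a < b or b < a in the order.
Count unordered pairs where one element is strictly below the other.
Examples: {v0,v1}, {v0,v4}, {v3,v5}, {v3,v6}, ...
Total comparable pairs: 6


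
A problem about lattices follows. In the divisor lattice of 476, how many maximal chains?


A maximal chain goes from the minimum element to a maximal element via cover relations.
Counting all min-to-max paths in the cover graph.
Total maximal chains: 12


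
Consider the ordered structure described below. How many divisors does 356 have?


Divisors of 356: [1, 2, 4, 89, 178, 356]
Count: 6


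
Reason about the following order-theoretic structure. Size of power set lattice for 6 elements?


Power set = 2^n.
2^6 = 64


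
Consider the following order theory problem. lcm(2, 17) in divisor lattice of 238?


Join=lcm.
gcd(2,17)=1
lcm=34


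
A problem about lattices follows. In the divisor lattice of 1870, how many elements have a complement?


An element a is complemented if some b has a meet b = bottom, a join b = top.
a is complemented iff gcd(a, n/a)=1, i.e. a is a unitary divisor of 1870.
Complemented elements: 1, 2, 5, 10, 11, 17, ... (10 more)
Count: 16


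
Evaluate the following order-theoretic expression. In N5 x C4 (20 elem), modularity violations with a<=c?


Modular law: if a <= c then a v (b ^ c) = (a v b) ^ c.
Check all triples (a,b,c) with a <= c among 20 elements.
  e.g. a=(a,0), b=(c,0), c=(b,0): lhs=(a,0) != rhs=(b,0)
  e.g. a=(a,0), b=(c,1), c=(b,0): lhs=(a,0) != rhs=(b,0)
Total violating triples: 40


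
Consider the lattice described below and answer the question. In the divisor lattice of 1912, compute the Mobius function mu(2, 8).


In a divisor lattice, mu(a,b) = mu(b/a) where mu is the classical Mobius function.
b/a = 8/2 = 4
Prime factorization of 4: primes [2]
4 is not squarefree, so mu(4) = 0


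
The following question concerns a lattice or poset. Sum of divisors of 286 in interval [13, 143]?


Interval [13,143] in divisors of 286: [13, 143]
Sum = 156


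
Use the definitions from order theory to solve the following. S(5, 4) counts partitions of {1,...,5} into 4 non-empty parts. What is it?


S(n,k) = k*S(n-1,k) + S(n-1,k-1).
S(4,4) = 1, S(4,3) = 6
S(5,4) = 4*1 + 6 = 4 + 6
S(5,4) = 10


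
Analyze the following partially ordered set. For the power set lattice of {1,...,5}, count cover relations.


A cover relation a -< b holds when a < b with no c strictly between.
Cover relations:
  {} -< {1}
  {} -< {2}
  {} -< {3}
  {} -< {4}
  {} -< {5}
  {1} -< {1,2}
  {1} -< {1,3}
  {1} -< {1,4}
  ...72 more
Total: 80


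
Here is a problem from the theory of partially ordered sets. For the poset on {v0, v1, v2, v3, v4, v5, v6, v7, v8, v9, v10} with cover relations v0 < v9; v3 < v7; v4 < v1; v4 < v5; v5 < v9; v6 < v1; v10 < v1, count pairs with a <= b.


The order relation is {(a,b) : a <= b}, reflexive so it includes (a,a).
Examples: (v0,v0), (v0,v9), (v1,v1), (v10,v1), (v10,v10), ...
Total ordered pairs: 19


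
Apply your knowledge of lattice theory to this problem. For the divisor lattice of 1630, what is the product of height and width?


Height = length of longest chain minus 1; width = size of largest antichain.
A maximum chain: 1 | 163 | 815 | 1630  (height 3).
A maximum antichain: {2, 5, 163}  (width 3).
Product = 3 * 3 = 9


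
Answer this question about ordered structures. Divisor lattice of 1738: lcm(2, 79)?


Join=lcm.
gcd(2,79)=1
lcm=158


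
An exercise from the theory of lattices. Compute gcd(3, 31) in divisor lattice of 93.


In a divisor lattice, meet = gcd (greatest common divisor).
By Euclidean algorithm or factoring: gcd(3,31) = 1


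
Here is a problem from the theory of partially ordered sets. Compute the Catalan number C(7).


C(n) = C(2n, n) / (n+1).
C(14, 7) = 3432
C(7) = 3432 / 8 = 429


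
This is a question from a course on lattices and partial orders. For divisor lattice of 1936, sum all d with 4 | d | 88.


Interval [4,88] in divisors of 1936: [4, 8, 44, 88]
Sum = 144


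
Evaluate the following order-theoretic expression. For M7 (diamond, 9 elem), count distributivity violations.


Distributive law: a ^ (b v c) = (a ^ b) v (a ^ c).
Check all 9^3 = 729 ordered triples (a,b,c).
  e.g. a=a1, b=a2, c=a3: lhs=a1 != rhs=0
  e.g. a=a1, b=a2, c=a4: lhs=a1 != rhs=0
Total violating triples: 210


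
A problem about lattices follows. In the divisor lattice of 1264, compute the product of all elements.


Divisors of 1264: [1, 2, 4, 8, 16, 79, 158, 316, 632, 1264]
Product = n^(d(n)/2) = 1264^(10/2)
Product = 3226527490637824


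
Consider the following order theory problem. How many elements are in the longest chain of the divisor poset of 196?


A chain is a totally ordered subset; we count the number of elements in a maximum chain.
Compute, for each element x, the size of the longest chain ending at x:
  1: 1
  2: 2
  7: 2
  4: 3
  49: 3
  14: 3
  ...
A maximum chain: 1 < 2 < 4 < 28 < 196
Number of elements in the longest chain: 5


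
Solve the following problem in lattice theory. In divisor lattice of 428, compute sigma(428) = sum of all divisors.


sigma(n) = sum of divisors.
Divisors of 428: [1, 2, 4, 107, 214, 428]
Sum = 756


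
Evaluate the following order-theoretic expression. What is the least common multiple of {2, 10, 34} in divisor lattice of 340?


In a divisor lattice, join = lcm (least common multiple).
Compute lcm iteratively: start with first element, then lcm(current, next).
Elements: [2, 10, 34]
lcm(2,10) = 10
lcm(10,34) = 170
Final lcm = 170


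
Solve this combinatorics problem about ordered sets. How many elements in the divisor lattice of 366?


Divisors of 366: [1, 2, 3, 6, 61, 122, 183, 366]
Count: 8


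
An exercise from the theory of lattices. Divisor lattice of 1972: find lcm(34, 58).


In a divisor lattice, join = lcm (least common multiple).
gcd(34,58) = 2
lcm(34,58) = 34*58/gcd = 1972/2 = 986


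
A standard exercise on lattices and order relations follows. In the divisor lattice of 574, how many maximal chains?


A maximal chain goes from the minimum element to a maximal element via cover relations.
Counting all min-to-max paths in the cover graph.
Total maximal chains: 6


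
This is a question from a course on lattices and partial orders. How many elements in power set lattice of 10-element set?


Power set = 2^n.
2^10 = 1024


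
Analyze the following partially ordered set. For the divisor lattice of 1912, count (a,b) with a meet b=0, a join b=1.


Complement pair (a,b): a meet b = bottom, a join b = top.
Here: gcd(a,b)=1 and lcm(a,b)=1912, i.e. a*b=1912 with a,b coprime.
Pairs found: (1,1912), (8,239), (239,8), (1912,1)
Total ordered pairs: 4


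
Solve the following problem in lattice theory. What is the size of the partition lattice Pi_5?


B(n) = number of set partitions of an n-element set.
B(n) satisfies the recurrence: B(n+1) = sum_k C(n,k)*B(k).
B(5) = 52


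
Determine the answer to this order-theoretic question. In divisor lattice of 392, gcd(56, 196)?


Meet=gcd.
gcd(56,196)=28


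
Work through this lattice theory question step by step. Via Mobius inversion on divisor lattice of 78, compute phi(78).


phi(n) = n * prod_{p|n} (1 - 1/p).
Prime divisors of 78: [2, 3, 13]
phi(78) = 78 * (1 - 1/2) * (1 - 1/3) * (1 - 1/13)
phi(78) = 24


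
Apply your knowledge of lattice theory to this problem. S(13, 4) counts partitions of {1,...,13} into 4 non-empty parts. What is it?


S(n,k) = k*S(n-1,k) + S(n-1,k-1).
S(12,4) = 611501, S(12,3) = 86526
S(13,4) = 4*611501 + 86526 = 2446004 + 86526
S(13,4) = 2532530


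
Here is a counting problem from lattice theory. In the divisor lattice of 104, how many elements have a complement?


An element a is complemented if some b has a meet b = bottom, a join b = top.
a is complemented iff gcd(a, n/a)=1, i.e. a is a unitary divisor of 104.
Complemented elements: 1, 8, 13, 104
Count: 4


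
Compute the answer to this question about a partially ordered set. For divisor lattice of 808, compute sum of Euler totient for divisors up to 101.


Divisors of 808 up to 101: [1, 2, 4, 8, 101]
phi values: [1, 1, 2, 4, 100]
Sum = 108


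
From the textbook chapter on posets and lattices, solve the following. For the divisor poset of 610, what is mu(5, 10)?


In a divisor lattice, mu(a,b) = mu(b/a) where mu is the classical Mobius function.
b/a = 10/5 = 2
Prime factorization of 2: primes [2]
2 is squarefree with 1 prime factor(s), so mu(2) = (-1)^1 = -1


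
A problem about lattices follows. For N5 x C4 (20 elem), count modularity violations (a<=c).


Modular law: if a <= c then a v (b ^ c) = (a v b) ^ c.
Check all triples (a,b,c) with a <= c among 20 elements.
  e.g. a=(a,0), b=(c,0), c=(b,0): lhs=(a,0) != rhs=(b,0)
  e.g. a=(a,0), b=(c,1), c=(b,0): lhs=(a,0) != rhs=(b,0)
Total violating triples: 40


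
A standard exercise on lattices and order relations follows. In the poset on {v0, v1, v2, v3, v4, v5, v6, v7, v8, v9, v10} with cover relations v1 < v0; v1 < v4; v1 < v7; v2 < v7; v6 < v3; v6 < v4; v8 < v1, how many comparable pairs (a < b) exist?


A comparable pair {a,b} has a < b or b < a in the order.
Count unordered pairs where one element is strictly below the other.
Examples: {v0,v1}, {v0,v8}, {v1,v4}, {v1,v7}, ...
Total comparable pairs: 10


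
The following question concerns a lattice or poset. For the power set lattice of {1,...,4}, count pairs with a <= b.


The order relation is {(a,b) : a <= b}, reflexive so it includes (a,a).
Examples: ({},{}), ({},{1,2}), ({},{1,2,3}), ({},{1,2,3,4}), ({},{1,2,4}), ...
Total ordered pairs: 81


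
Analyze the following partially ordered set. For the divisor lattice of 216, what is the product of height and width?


Height = length of longest chain minus 1; width = size of largest antichain.
A maximum chain: 1 | 3 | 9 | 27 | 54 | 108 | 216  (height 6).
A maximum antichain: {8, 12, 18, 27}  (width 4).
Product = 6 * 4 = 24


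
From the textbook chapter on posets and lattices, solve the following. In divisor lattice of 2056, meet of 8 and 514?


In a divisor lattice, meet = gcd (greatest common divisor).
By Euclidean algorithm or factoring: gcd(8,514) = 2


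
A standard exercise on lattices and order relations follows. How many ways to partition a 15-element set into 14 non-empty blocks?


S(n,k) = k*S(n-1,k) + S(n-1,k-1).
S(14,14) = 1, S(14,13) = 91
S(15,14) = 14*1 + 91 = 14 + 91
S(15,14) = 105


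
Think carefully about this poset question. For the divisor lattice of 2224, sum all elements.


sigma(n) = sum of divisors.
Divisors of 2224: [1, 2, 4, 8, 16, 139, 278, 556, 1112, 2224]
Sum = 4340


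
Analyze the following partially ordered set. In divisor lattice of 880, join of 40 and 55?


In a divisor lattice, join = lcm (least common multiple).
gcd(40,55) = 5
lcm(40,55) = 40*55/gcd = 2200/5 = 440


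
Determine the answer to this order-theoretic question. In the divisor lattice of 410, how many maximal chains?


A maximal chain goes from the minimum element to a maximal element via cover relations.
Counting all min-to-max paths in the cover graph.
Total maximal chains: 6


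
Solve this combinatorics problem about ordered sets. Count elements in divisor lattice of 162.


Divisors of 162: [1, 2, 3, 6, 9, 18, 27, 54, 81, 162]
Count: 10


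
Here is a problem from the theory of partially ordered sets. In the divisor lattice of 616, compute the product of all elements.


Divisors of 616: [1, 2, 4, 7, 8, 11, 14, 22, 28, 44, 56, 77, 88, 154, 308, 616]
Product = n^(d(n)/2) = 616^(16/2)
Product = 20732214682334418436096


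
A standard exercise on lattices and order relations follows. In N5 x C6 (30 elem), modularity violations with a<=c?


Modular law: if a <= c then a v (b ^ c) = (a v b) ^ c.
Check all triples (a,b,c) with a <= c among 30 elements.
  e.g. a=(a,0), b=(c,0), c=(b,0): lhs=(a,0) != rhs=(b,0)
  e.g. a=(a,0), b=(c,1), c=(b,0): lhs=(a,0) != rhs=(b,0)
Total violating triples: 126


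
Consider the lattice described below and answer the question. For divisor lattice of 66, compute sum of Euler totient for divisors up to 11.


Divisors of 66 up to 11: [1, 2, 3, 6, 11]
phi values: [1, 1, 2, 2, 10]
Sum = 16


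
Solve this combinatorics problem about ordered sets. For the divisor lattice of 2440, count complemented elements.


An element a is complemented if some b has a meet b = bottom, a join b = top.
a is complemented iff gcd(a, n/a)=1, i.e. a is a unitary divisor of 2440.
Complemented elements: 1, 5, 8, 40, 61, 305, ... (2 more)
Count: 8


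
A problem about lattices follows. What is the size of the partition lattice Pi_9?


B(n) = number of set partitions of an n-element set.
B(n) satisfies the recurrence: B(n+1) = sum_k C(n,k)*B(k).
B(9) = 21147


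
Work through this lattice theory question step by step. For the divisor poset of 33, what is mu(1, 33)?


In a divisor lattice, mu(a,b) = mu(b/a) where mu is the classical Mobius function.
b/a = 33/1 = 33
Prime factorization of 33: primes [3, 11]
33 is squarefree with 2 prime factor(s), so mu(33) = (-1)^2 = 1


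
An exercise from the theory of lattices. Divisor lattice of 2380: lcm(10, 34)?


Join=lcm.
gcd(10,34)=2
lcm=170


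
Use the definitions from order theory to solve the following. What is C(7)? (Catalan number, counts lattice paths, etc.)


C(n) = C(2n, n) / (n+1).
C(14, 7) = 3432
C(7) = 3432 / 8 = 429


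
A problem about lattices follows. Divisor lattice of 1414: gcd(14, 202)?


Meet=gcd.
gcd(14,202)=2


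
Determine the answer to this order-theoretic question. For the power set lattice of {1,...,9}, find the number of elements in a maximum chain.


A chain is a totally ordered subset; we count the number of elements in a maximum chain.
Compute, for each element x, the size of the longest chain ending at x:
  {}: 1
  {1}: 2
  {2}: 2
  {3}: 2
  {4}: 2
  {5}: 2
  ...
A maximum chain: {} < {1} < {1,2} < {1,2,3} < {1,2,3,4} < {1,2,3,4,5} < {1,2,3,4,5,6} < {1,2,3,4,5,6,7} < {1,2,3,4,5,6,7,8} < {1,2,3,4,5,6,7,8,9}
Number of elements in the longest chain: 10


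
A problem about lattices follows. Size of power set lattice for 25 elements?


Power set = 2^n.
2^25 = 33554432


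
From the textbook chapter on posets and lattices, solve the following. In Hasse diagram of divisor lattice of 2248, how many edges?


A cover relation a -< b holds when a < b with no c strictly between.
Cover relations:
  1 -< 2
  1 -< 281
  2 -< 4
  2 -< 562
  4 -< 8
  4 -< 1124
  8 -< 2248
  281 -< 562
  ...2 more
Total: 10


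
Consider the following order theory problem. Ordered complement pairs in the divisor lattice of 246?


Complement pair (a,b): a meet b = bottom, a join b = top.
Here: gcd(a,b)=1 and lcm(a,b)=246, i.e. a*b=246 with a,b coprime.
Pairs found: (1,246), (2,123), (3,82), (6,41), ... (4 more)
Total ordered pairs: 8


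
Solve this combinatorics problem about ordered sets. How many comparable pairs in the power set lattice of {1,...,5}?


A comparable pair {a,b} has a < b or b < a in the order.
Count unordered pairs where one element is strictly below the other.
Examples: {{},{1}}, {{},{2}}, {{},{3}}, {{},{4}}, ...
Total comparable pairs: 211


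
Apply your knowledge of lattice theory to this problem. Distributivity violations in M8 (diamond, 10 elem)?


Distributive law: a ^ (b v c) = (a ^ b) v (a ^ c).
Check all 10^3 = 1000 ordered triples (a,b,c).
  e.g. a=a1, b=a2, c=a3: lhs=a1 != rhs=0
  e.g. a=a1, b=a2, c=a4: lhs=a1 != rhs=0
Total violating triples: 336


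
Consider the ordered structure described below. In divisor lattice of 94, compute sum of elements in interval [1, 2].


Interval [1,2] in divisors of 94: [1, 2]
Sum = 3


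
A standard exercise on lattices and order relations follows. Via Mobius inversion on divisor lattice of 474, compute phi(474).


phi(n) = n * prod_{p|n} (1 - 1/p).
Prime divisors of 474: [2, 3, 79]
phi(474) = 474 * (1 - 1/2) * (1 - 1/3) * (1 - 1/79)
phi(474) = 156


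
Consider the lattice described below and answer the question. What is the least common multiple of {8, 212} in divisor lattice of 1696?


In a divisor lattice, join = lcm (least common multiple).
Compute lcm iteratively: start with first element, then lcm(current, next).
Elements: [8, 212]
lcm(8,212) = 424
Final lcm = 424


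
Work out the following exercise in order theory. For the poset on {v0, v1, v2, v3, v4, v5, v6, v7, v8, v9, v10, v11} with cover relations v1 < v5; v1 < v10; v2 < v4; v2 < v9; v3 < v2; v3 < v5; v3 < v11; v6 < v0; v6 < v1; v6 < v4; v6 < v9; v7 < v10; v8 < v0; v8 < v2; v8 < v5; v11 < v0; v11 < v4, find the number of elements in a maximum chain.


A chain is a totally ordered subset; we count the number of elements in a maximum chain.
Compute, for each element x, the size of the longest chain ending at x:
  v3: 1
  v6: 1
  v7: 1
  v8: 1
  v1: 2
  v11: 2
  ...
A maximum chain: v3 < v11 < v0
Number of elements in the longest chain: 3


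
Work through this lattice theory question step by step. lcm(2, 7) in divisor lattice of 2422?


Join=lcm.
gcd(2,7)=1
lcm=14


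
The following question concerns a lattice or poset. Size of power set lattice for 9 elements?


Power set = 2^n.
2^9 = 512


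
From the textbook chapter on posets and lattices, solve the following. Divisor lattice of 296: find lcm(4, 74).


In a divisor lattice, join = lcm (least common multiple).
gcd(4,74) = 2
lcm(4,74) = 4*74/gcd = 296/2 = 148


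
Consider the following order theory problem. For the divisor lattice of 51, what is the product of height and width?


Height = length of longest chain minus 1; width = size of largest antichain.
A maximum chain: 1 | 17 | 51  (height 2).
A maximum antichain: {3, 17}  (width 2).
Product = 2 * 2 = 4


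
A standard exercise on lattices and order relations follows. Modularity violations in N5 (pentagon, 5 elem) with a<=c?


Modular law: if a <= c then a v (b ^ c) = (a v b) ^ c.
Check all triples (a,b,c) with a <= c among 5 elements.
  e.g. a=a, b=c, c=b: lhs=a != rhs=b
Total violating triples: 1


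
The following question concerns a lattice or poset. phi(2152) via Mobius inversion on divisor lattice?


phi(n) = n * prod_{p|n} (1 - 1/p).
Prime divisors of 2152: [2, 269]
phi(2152) = 2152 * (1 - 1/2) * (1 - 1/269)
phi(2152) = 1072


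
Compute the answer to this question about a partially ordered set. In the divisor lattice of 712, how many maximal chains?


A maximal chain goes from the minimum element to a maximal element via cover relations.
Counting all min-to-max paths in the cover graph.
Total maximal chains: 4


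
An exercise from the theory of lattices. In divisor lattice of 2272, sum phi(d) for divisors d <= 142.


Divisors of 2272 up to 142: [1, 2, 4, 8, 16, 32, 71, 142]
phi values: [1, 1, 2, 4, 8, 16, 70, 70]
Sum = 172


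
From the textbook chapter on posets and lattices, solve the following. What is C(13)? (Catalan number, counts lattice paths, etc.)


C(n) = C(2n, n) / (n+1).
C(26, 13) = 10400600
C(13) = 10400600 / 14 = 742900


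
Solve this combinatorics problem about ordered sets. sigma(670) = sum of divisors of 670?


sigma(n) = sum of divisors.
Divisors of 670: [1, 2, 5, 10, 67, 134, 335, 670]
Sum = 1224


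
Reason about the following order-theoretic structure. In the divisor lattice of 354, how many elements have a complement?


An element a is complemented if some b has a meet b = bottom, a join b = top.
a is complemented iff gcd(a, n/a)=1, i.e. a is a unitary divisor of 354.
Complemented elements: 1, 2, 3, 6, 59, 118, ... (2 more)
Count: 8


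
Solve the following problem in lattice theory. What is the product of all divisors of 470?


Divisors of 470: [1, 2, 5, 10, 47, 94, 235, 470]
Product = n^(d(n)/2) = 470^(8/2)
Product = 48796810000


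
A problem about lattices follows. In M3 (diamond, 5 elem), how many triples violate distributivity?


Distributive law: a ^ (b v c) = (a ^ b) v (a ^ c).
Check all 5^3 = 125 ordered triples (a,b,c).
  e.g. a=a1, b=a2, c=a3: lhs=a1 != rhs=0
  e.g. a=a1, b=a3, c=a2: lhs=a1 != rhs=0
Total violating triples: 6


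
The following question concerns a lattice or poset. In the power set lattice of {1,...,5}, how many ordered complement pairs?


Complement pair (a,b): a meet b = bottom, a join b = top.
Here: A intersect B = {} and A union B = {1,...,5}.
Pairs found: ({},{1,2,3,4,5}), ({1},{2,3,4,5}), ({2},{1,3,4,5}), ({3},{1,2,4,5}), ... (28 more)
Total ordered pairs: 32


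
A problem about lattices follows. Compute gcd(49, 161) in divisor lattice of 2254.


In a divisor lattice, meet = gcd (greatest common divisor).
By Euclidean algorithm or factoring: gcd(49,161) = 7


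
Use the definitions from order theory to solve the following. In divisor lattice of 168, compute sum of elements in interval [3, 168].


Interval [3,168] in divisors of 168: [3, 6, 12, 21, 24, 42, 84, 168]
Sum = 360


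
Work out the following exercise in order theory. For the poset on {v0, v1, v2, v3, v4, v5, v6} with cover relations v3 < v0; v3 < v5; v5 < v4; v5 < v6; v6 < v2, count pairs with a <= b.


The order relation is {(a,b) : a <= b}, reflexive so it includes (a,a).
Examples: (v0,v0), (v1,v1), (v2,v2), (v3,v0), (v3,v2), ...
Total ordered pairs: 16


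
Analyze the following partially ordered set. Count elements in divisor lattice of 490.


Divisors of 490: [1, 2, 5, 7, 10, 14, 35, 49, 70, 98, 245, 490]
Count: 12


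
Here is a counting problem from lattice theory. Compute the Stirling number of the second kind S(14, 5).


S(n,k) = k*S(n-1,k) + S(n-1,k-1).
S(13,5) = 7508501, S(13,4) = 2532530
S(14,5) = 5*7508501 + 2532530 = 37542505 + 2532530
S(14,5) = 40075035


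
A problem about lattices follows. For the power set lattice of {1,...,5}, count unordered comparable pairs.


A comparable pair {a,b} has a < b or b < a in the order.
Count unordered pairs where one element is strictly below the other.
Examples: {{},{1}}, {{},{2}}, {{},{3}}, {{},{4}}, ...
Total comparable pairs: 211


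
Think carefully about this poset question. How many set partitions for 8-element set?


B(n) = number of set partitions of an n-element set.
B(n) satisfies the recurrence: B(n+1) = sum_k C(n,k)*B(k).
B(8) = 4140


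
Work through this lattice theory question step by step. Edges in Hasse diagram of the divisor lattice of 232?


A cover relation a -< b holds when a < b with no c strictly between.
Cover relations:
  1 -< 2
  1 -< 29
  2 -< 4
  2 -< 58
  4 -< 8
  4 -< 116
  8 -< 232
  29 -< 58
  ...2 more
Total: 10


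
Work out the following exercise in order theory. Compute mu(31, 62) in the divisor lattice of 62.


In a divisor lattice, mu(a,b) = mu(b/a) where mu is the classical Mobius function.
b/a = 62/31 = 2
Prime factorization of 2: primes [2]
2 is squarefree with 1 prime factor(s), so mu(2) = (-1)^1 = -1


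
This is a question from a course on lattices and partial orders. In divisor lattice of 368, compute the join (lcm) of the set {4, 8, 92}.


In a divisor lattice, join = lcm (least common multiple).
Compute lcm iteratively: start with first element, then lcm(current, next).
Elements: [4, 8, 92]
lcm(4,8) = 8
lcm(8,92) = 184
Final lcm = 184


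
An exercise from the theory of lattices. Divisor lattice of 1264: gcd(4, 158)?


Meet=gcd.
gcd(4,158)=2


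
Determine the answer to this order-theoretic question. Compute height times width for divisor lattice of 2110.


Height = length of longest chain minus 1; width = size of largest antichain.
A maximum chain: 1 | 211 | 1055 | 2110  (height 3).
A maximum antichain: {2, 5, 211}  (width 3).
Product = 3 * 3 = 9


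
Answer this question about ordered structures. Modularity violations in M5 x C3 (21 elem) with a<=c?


Modular law: if a <= c then a v (b ^ c) = (a v b) ^ c.
Check all triples (a,b,c) with a <= c among 21 elements.
This lattice is modular (diamonds M_m and their chain-products are modular).
Total violating triples: 0
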